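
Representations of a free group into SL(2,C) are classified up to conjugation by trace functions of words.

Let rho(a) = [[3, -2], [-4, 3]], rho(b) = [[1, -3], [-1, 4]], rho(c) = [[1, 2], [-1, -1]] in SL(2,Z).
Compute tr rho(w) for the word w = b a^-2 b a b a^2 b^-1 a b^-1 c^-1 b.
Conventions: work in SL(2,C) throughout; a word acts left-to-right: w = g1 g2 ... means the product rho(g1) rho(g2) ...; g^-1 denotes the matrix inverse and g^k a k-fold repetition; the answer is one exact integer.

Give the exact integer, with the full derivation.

-313174

rho(b) = [[1, -3], [-1, 4]]
... * rho(a^-1) = [[3, 2], [4, 3]]  ->  [[-9, -7], [13, 10]]
... * rho(a^-1) = [[3, 2], [4, 3]]  ->  [[-55, -39], [79, 56]]
... * rho(b) = [[1, -3], [-1, 4]]  ->  [[-16, 9], [23, -13]]
... * rho(a) = [[3, -2], [-4, 3]]  ->  [[-84, 59], [121, -85]]
... * rho(b) = [[1, -3], [-1, 4]]  ->  [[-143, 488], [206, -703]]
... * rho(a) = [[3, -2], [-4, 3]]  ->  [[-2381, 1750], [3430, -2521]]
... * rho(a) = [[3, -2], [-4, 3]]  ->  [[-14143, 10012], [20374, -14423]]
... * rho(b^-1) = [[4, 3], [1, 1]]  ->  [[-46560, -32417], [67073, 46699]]
... * rho(a) = [[3, -2], [-4, 3]]  ->  [[-10012, -4131], [14423, 5951]]
... * rho(b^-1) = [[4, 3], [1, 1]]  ->  [[-44179, -34167], [63643, 49220]]
... * rho(c^-1) = [[-1, -2], [1, 1]]  ->  [[10012, 54191], [-14423, -78066]]
... * rho(b) = [[1, -3], [-1, 4]]  ->  [[-44179, 186728], [63643, -268995]]
tr = -44179 + -268995 = -313174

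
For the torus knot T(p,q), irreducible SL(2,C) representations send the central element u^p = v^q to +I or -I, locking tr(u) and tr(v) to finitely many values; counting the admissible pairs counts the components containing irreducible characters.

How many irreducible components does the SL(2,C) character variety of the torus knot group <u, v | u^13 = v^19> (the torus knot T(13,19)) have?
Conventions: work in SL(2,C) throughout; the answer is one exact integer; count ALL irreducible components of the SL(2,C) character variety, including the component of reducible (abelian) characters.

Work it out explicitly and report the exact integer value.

109

For T(13,19): irreducibility forces the central element u^13 = v^19 to one of +I, -I.
So on each irreducible component the traces are pinned: tr(u) = 2*cos(pi*alpha/13) with 1 <= alpha <= 12, tr(v) = 2*cos(pi*beta/19) with 1 <= beta <= 18.
The two central values (-1)^alpha I and (-1)^beta I must be the same matrix, so alpha and beta share a parity.
Counting: 6 odd alphas x 9 odd betas + 6 even alphas x 9 even betas = 54 + 54 = 108.
components with irreducible characters: 108; plus the single component of reducible (abelian) characters: total 109.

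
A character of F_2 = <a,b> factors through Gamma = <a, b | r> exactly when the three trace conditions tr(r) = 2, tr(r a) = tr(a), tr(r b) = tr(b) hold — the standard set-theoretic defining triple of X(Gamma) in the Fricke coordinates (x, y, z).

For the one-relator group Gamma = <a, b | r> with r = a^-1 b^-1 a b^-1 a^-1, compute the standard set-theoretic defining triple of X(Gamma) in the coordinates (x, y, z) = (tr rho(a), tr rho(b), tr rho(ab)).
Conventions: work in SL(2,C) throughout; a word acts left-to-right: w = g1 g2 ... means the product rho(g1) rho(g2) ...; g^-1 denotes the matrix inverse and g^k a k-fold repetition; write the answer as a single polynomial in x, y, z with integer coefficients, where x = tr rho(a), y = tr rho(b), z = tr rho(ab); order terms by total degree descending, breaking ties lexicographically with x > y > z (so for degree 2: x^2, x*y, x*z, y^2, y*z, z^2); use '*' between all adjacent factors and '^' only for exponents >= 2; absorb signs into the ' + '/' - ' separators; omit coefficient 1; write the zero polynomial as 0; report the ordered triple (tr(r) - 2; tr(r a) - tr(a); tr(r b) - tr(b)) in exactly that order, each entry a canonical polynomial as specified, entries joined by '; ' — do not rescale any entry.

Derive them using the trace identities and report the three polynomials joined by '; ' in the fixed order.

apply: tr(b^-1 a) = tr(a)*tr(b) - tr(a b)   [inverse elimination on b] = x*y - z
tr(b^-1 a b^-1) = tr(b^-1 a)*tr(b) - tr(b^-1 a b)   [inverse elimination on b] = x*y^2 - y*z - x
use: tr(a^2) = tr(a)*tr(a) - tr(1)   [square of a] = x^2 - 2
use: tr(a^2 b) = tr(a)*tr(b a) - tr(b)   [square of a] = x*z - y
use: tr(a b^-1 a) = tr(a^2)*tr(b) - tr(a^2 b)   [inverse elimination on b] = x^2*y - x*z - y
use: tr(a b a b) = tr(b a)*tr(b a) - tr(1)   [split at a repeated b] = z^2 - 2
tr(a b^-1 a b) = tr(a b a)*tr(b) - tr(a b a b)   [inverse elimination on b] = x*y*z - y^2 - z^2 + 2
tr(b^-1 a b^-1 a) = tr(a b^-1 a)*tr(b) - tr(a b^-1 a b)   [inverse elimination on b] = x^2*y^2 - 2*x*y*z + z^2 - 2
tr(a^-1 b^-1 a b^-1) = tr(b^-1 a b^-1)*tr(a) - tr(b^-1 a b^-1 a)   [inverse elimination on a] = x*y*z - x^2 - z^2 + 2
apply: tr(a^-1 b^-1 a b^-1 a^-1) = tr(a^-1 b^-1 a b^-1)*tr(a) - tr(a^-1 b^-1 a b^-1 a)   [inverse elimination on a] = x^2*y*z - x^3 - x*y^2 - x*z^2 + y*z + 3*x
use: tr(b^2 a) = tr(b)*tr(a b) - tr(a)  (reduce the b square) = y*z - x
tr(b^2) = tr(b)*tr(b) - tr(1)  (reduce the b square) = y^2 - 2
tr(a b^2 a) = tr(a)*tr(b^2 a) - tr(b^2)  (reduce the a square) = x*y*z - x^2 - y^2 + 2
apply: tr(a b^2 a b) = tr(b)*tr(a b a b) - tr(a b a)  (reduce the b square) = y*z^2 - x*z - y
tr(b a b^-1 a b) = tr(a b^2 a)*tr(b) - tr(a b^2 a b)  (eliminate b^-1) = x*y^2*z - x^2*y - y^3 - y*z^2 + x*z + 3*y
apply: tr(a b a b a) = tr(a)*tr(b a b a) - tr(b a b)  (reduce the a square) = x*z^2 - y*z - x
use: tr(a b a b a b) = tr(a b)*tr(a b a b) - tr(a^-1 b^-1)  (split on a) = z^3 - 3*z
apply: tr(b a b^-1 a b a) = tr(a b a b a)*tr(b) - tr(a b a b a b)  (eliminate b^-1) = x*y*z^2 - y^2*z - z^3 - x*y + 3*z
apply: tr(b^-1 a b a^-1 b a) = tr(b a b^-1 a b)*tr(a) - tr(b a b^-1 a b a)  (eliminate a^-1) = x^2*y^2*z - x^3*y - x*y^3 - 2*x*y*z^2 + x^2*z + y^2*z + z^3 + 4*x*y - 3*z
tr(a^-1 b a^-1 b^-1 a b) = tr(b^-1 a b a^-1 b)*tr(a) - tr(b^-1 a b a^-1 b a)  (eliminate a^-1) = -x^2*y^2*z + x^3*y + x*y^3 + 2*x*y*z^2 - x^2*z - y^2*z - z^3 - 3*x*y + 3*z
apply: tr(a^-1 b^-1 a b^-1 a^-1 b) = tr(a^-1 b a^-1 b^-1 a)*tr(b) - tr(a^-1 b a^-1 b^-1 a b)  (eliminate b^-1) = x^2*y^2*z - x^3*y - x*y^3 - 2*x*y*z^2 + x^2*z + y^2*z + z^3 + 4*x*y - 3*z
assemble the triple (tr(r) - 2; tr(r a) - x; tr(r b) - y)

x^2*y*z - x^3 - x*y^2 - x*z^2 + y*z + 3*x - 2; x*y*z - x^2 - z^2 - x + 2; x^2*y^2*z - x^3*y - x*y^3 - 2*x*y*z^2 + x^2*z + y^2*z + z^3 + 4*x*y - y - 3*z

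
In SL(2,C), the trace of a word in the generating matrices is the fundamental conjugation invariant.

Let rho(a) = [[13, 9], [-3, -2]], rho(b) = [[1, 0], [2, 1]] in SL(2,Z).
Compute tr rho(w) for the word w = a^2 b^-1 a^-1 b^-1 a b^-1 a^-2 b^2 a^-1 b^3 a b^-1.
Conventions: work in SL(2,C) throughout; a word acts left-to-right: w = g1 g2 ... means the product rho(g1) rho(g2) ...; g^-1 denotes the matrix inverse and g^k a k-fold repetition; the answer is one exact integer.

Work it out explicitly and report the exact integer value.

rho(a) = [[13, 9], [-3, -2]]
... * rho(a) = [[13, 9], [-3, -2]]  ->  [[142, 99], [-33, -23]]
... * rho(b^-1) = [[1, 0], [-2, 1]]  ->  [[-56, 99], [13, -23]]
... * rho(a^-1) = [[-2, -9], [3, 13]]  ->  [[409, 1791], [-95, -416]]
... * rho(b^-1) = [[1, 0], [-2, 1]]  ->  [[-3173, 1791], [737, -416]]
... * rho(a) = [[13, 9], [-3, -2]]  ->  [[-46622, -32139], [10829, 7465]]
... * rho(b^-1) = [[1, 0], [-2, 1]]  ->  [[17656, -32139], [-4101, 7465]]
... * rho(a^-1) = [[-2, -9], [3, 13]]  ->  [[-131729, -576711], [30597, 133954]]
... * rho(a^-1) = [[-2, -9], [3, 13]]  ->  [[-1466675, -6311682], [340668, 1466029]]
... * rho(b) = [[1, 0], [2, 1]]  ->  [[-14090039, -6311682], [3272726, 1466029]]
... * rho(b) = [[1, 0], [2, 1]]  ->  [[-26713403, -6311682], [6204784, 1466029]]
... * rho(a^-1) = [[-2, -9], [3, 13]]  ->  [[34491760, 158368761], [-8011481, -36784679]]
... * rho(b) = [[1, 0], [2, 1]]  ->  [[351229282, 158368761], [-81580839, -36784679]]
... * rho(b) = [[1, 0], [2, 1]]  ->  [[667966804, 158368761], [-155150197, -36784679]]
... * rho(b) = [[1, 0], [2, 1]]  ->  [[984704326, 158368761], [-228719555, -36784679]]
... * rho(a) = [[13, 9], [-3, -2]]  ->  [[12326049955, 8545601412], [-2863000178, -1984906637]]
... * rho(b^-1) = [[1, 0], [-2, 1]]  ->  [[-4765152869, 8545601412], [1106813096, -1984906637]]
tr = -4765152869 + -1984906637 = -6750059506

-6750059506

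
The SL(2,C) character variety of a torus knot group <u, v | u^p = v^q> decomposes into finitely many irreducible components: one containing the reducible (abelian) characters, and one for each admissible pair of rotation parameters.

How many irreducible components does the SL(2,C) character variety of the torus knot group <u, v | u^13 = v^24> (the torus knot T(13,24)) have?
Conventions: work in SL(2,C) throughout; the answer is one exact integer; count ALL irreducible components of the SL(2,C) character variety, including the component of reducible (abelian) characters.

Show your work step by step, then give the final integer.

139

In the torus knot group T(13,24), u^13 = v^24 is central, so an irreducible representation sends it to +I or -I (Schur).
This locks tr(u) to 2*cos(pi*alpha/13), alpha in 1..12, and tr(v) to 2*cos(pi*beta/24), beta in 1..23, on each component of irreducible characters.
Consistency of u^13 = (-1)^alpha I with v^24 = (-1)^beta I forces alpha = beta (mod 2).
Enumerate parity-matched pairs: 6*12 odd-odd plus 6*11 even-even gives 138.
That is 138 components of irreducible characters, and with the reducible (abelian) component the total is 139.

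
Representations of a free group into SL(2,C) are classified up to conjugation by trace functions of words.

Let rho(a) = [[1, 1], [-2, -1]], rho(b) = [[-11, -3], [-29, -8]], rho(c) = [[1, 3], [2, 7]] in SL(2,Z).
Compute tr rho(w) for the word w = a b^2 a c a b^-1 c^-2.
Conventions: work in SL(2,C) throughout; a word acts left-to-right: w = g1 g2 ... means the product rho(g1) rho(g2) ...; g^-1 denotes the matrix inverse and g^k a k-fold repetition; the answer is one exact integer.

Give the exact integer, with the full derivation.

rho(a) = [[1, 1], [-2, -1]]
... * rho(b) = [[-11, -3], [-29, -8]]  ->  [[-40, -11], [51, 14]]
... * rho(b) = [[-11, -3], [-29, -8]]  ->  [[759, 208], [-967, -265]]
... * rho(a) = [[1, 1], [-2, -1]]  ->  [[343, 551], [-437, -702]]
... * rho(c) = [[1, 3], [2, 7]]  ->  [[1445, 4886], [-1841, -6225]]
... * rho(a) = [[1, 1], [-2, -1]]  ->  [[-8327, -3441], [10609, 4384]]
... * rho(b^-1) = [[-8, 3], [29, -11]]  ->  [[-33173, 12870], [42264, -16397]]
... * rho(c^-1) = [[7, -3], [-2, 1]]  ->  [[-257951, 112389], [328642, -143189]]
... * rho(c^-1) = [[7, -3], [-2, 1]]  ->  [[-2030435, 886242], [2586872, -1129115]]
tr = -2030435 + -1129115 = -3159550

-3159550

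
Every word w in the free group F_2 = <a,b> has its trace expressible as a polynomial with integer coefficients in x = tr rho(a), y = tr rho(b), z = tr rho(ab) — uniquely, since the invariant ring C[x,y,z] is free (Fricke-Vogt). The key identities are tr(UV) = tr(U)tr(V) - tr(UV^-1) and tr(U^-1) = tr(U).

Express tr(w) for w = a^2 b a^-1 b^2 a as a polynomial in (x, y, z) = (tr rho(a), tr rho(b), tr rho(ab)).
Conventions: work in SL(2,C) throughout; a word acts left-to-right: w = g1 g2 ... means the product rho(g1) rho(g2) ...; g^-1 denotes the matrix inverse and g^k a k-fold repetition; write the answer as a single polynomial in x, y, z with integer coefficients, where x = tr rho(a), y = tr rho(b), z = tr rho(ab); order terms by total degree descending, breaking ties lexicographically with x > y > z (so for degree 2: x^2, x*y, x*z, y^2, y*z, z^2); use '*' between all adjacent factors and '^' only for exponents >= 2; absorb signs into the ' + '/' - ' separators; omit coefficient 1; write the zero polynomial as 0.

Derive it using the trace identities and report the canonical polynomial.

tr(b a b) = tr(b)*tr(a b) - tr(a) = y*z - x
apply: tr(b^3 a) = tr(b)*tr(b a b) - tr(b a) = y^2*z - x*y - z
tr(b^2) = tr(b)*tr(b) - tr(1) = y^2 - 2
use: tr(b^3) = tr(b)*tr(b^2) - tr(b) = y^3 - 3*y
use: tr(a b^3 a) = tr(a)*tr(b^3 a) - tr(b^3) = x*y^2*z - x^2*y - y^3 - x*z + 3*y
use: tr(b^2 a^3 b) = tr(a)*tr(a b^3 a) - tr(a b^3) = x^2*y^2*z - x^3*y - x*y^3 - x^2*z - y^2*z + 4*x*y + z
tr(a b a b) = tr(a b)*tr(a b) - tr(1)   [split at repeated a] = z^2 - 2
tr(a b a) = tr(a)*tr(b a) - tr(b) = x*z - y
apply: tr(b a b^2 a) = tr(b)*tr(a b a b) - tr(a b a) = y*z^2 - x*z - y
tr(a b a b^2 a) = tr(a)*tr(b a b^2 a) - tr(b a b^2) = x*y*z^2 - x^2*z - y^2*z + z
tr(b^2 a^3 b a) = tr(a)*tr(a b a b^2 a) - tr(a b a b^2) = x^2*y*z^2 - x^3*z - x*y^2*z - y*z^2 + 2*x*z + y
tr(a^2 b a^-1 b^2 a) = tr(b^2 a^3 b)*tr(a) - tr(b^2 a^3 b a) = x^3*y^2*z - x^4*y - x^2*y^3 - x^2*y*z^2 + 4*x^2*y + y*z^2 - x*z - y

x^3*y^2*z - x^4*y - x^2*y^3 - x^2*y*z^2 + 4*x^2*y + y*z^2 - x*z - y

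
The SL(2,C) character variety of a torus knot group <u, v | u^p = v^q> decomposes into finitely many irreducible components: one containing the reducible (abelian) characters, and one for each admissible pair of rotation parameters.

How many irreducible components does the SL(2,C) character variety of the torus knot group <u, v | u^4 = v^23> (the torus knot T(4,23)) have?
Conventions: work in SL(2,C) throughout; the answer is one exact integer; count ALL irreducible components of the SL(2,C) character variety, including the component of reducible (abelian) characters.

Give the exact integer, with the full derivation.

34

For T(4,23): irreducibility forces the central element u^4 = v^23 to one of +I, -I.
On an irreducible component, tr(u) is locked at 2*cos(pi*alpha/4) for some alpha in 1..3, and tr(v) at 2*cos(pi*beta/23) for some beta in 1..22.
u^4 = (-1)^alpha I and v^23 = (-1)^beta I must agree, so alpha and beta have equal parity.
count pairs: odd alpha (2 choices) x odd beta (11), plus even alpha (1) x even beta (11): 2*11 + 1*11 = 33.
That is 33 components of irreducible characters, and with the reducible (abelian) component the total is 34.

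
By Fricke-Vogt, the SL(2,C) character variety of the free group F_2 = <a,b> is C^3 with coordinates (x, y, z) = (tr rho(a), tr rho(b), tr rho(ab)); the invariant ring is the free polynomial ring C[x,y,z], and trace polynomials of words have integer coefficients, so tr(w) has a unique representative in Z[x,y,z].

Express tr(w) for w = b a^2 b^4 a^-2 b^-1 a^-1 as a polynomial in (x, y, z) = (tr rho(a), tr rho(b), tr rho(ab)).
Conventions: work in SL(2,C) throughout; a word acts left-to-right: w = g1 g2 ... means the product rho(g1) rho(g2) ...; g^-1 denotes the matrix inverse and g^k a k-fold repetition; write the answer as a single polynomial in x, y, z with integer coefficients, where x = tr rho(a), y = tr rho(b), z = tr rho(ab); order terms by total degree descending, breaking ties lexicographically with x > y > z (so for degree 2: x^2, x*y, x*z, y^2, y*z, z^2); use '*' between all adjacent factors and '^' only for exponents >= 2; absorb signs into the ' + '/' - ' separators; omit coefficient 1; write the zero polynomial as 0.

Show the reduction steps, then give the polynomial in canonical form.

apply: tr(a b^2) = tr(b)*tr(a b) - tr(a) = y*z - x
tr(b^3 a) = tr(b)*tr(a b^2) - tr(a b) = y^2*z - x*y - z
tr(b^2) = tr(b)*tr(b) - tr(1) = y^2 - 2
apply: tr(b^3) = tr(b)*tr(b^2) - tr(b) = y^3 - 3*y
use: tr(a^2 b^3) = tr(a)*tr(b^3 a) - tr(b^3) = x*y^2*z - x^2*y - y^3 - x*z + 3*y
use: tr(a^2 b^2) = tr(a)*tr(b^2 a) - tr(b^2) = x*y*z - x^2 - y^2 + 2
tr(a^2 b^4) = tr(b)*tr(a^2 b^3) - tr(a^2 b^2) = x*y^3*z - x^2*y^2 - y^4 - 2*x*y*z + x^2 + 4*y^2 - 2
apply: tr(b a^2 b^4) = tr(b)*tr(a^2 b^4) - tr(a^2 b^3) = x*y^4*z - x^2*y^3 - y^5 - 3*x*y^2*z + 2*x^2*y + 5*y^3 + x*z - 5*y
tr(b a b a) = tr(a b)*tr(a b) - tr(1) = z^2 - 2
tr(a b a^2 b) = tr(a)*tr(b a b a) - tr(b a b) = x*z^2 - y*z - x
use: tr(b a^2) = tr(a)*tr(b a) - tr(b) = x*z - y
tr(a b a^2) = tr(a)*tr(b a^2) - tr(b a) = x^2*z - x*y - z
tr(a b a^2 b^2) = tr(b)*tr(a b a^2 b) - tr(a b a^2) = x*y*z^2 - x^2*z - y^2*z + z
apply: tr(b^2 a b a^2 b) = tr(b)*tr(a b a^2 b^2) - tr(a b a^2 b) = x*y^2*z^2 - x^2*y*z - y^3*z - x*z^2 + 2*y*z + x
use: tr(b a^2 b^4 a) = tr(b)*tr(b^2 a b a^2 b) - tr(b^2 a b a^2) = x*y^3*z^2 - x^2*y^2*z - y^4*z - 2*x*y*z^2 + x^2*z + 3*y^2*z + x*y - z
use: tr(a^-1 b a^2 b^4) = tr(b a^2 b^4)*tr(a) - tr(b a^2 b^4 a) = x^2*y^4*z - x^3*y^3 - x*y^5 - x*y^3*z^2 - 2*x^2*y^2*z + y^4*z + 2*x^3*y + 5*x*y^3 + 2*x*y*z^2 - 3*y^2*z - 6*x*y + z
apply: tr(a^-1 b a^2 b^4 a^-1) = tr(a^-1 b a^2 b^4)*tr(a) - tr(a^-1 b a^2 b^4 a) = x^3*y^4*z - x^4*y^3 - x^2*y^5 - x^2*y^3*z^2 - 2*x^3*y^2*z + 2*x^4*y + 6*x^2*y^3 + 2*x^2*y*z^2 + y^5 - 8*x^2*y - 5*y^3 + 5*y
tr(a^-1 b a^2 b^4 a^-2) = tr(a^-1 b a^2 b^4 a^-1)*tr(a) - tr(a^-1 b a^2 b^4) = x^4*y^4*z - x^5*y^3 - x^3*y^5 - x^3*y^3*z^2 - 2*x^4*y^2*z - x^2*y^4*z + 2*x^5*y + 7*x^3*y^3 + 2*x^3*y*z^2 + 2*x*y^5 + x*y^3*z^2 + 2*x^2*y^2*z - y^4*z - 10*x^3*y - 10*x*y^3 - 2*x*y*z^2 + 3*y^2*z + 11*x*y - z
tr(b^2 a^2 b^4) = tr(b)*tr(b^4 a^2 b) - tr(b^4 a^2) = x*y^5*z - x^2*y^4 - y^6 - 4*x*y^3*z + 3*x^2*y^2 + 6*y^4 + 3*x*y*z - x^2 - 9*y^2 + 2
tr(a b a b^2) = tr(b)*tr(a b a b) - tr(a b a) = y*z^2 - x*z - y
apply: tr(a b a b^3) = tr(b)*tr(a b a b^2) - tr(a b a b) = y^2*z^2 - x*y*z - y^2 - z^2 + 2
apply: tr(a b^4 a b) = tr(b)*tr(a b a b^3) - tr(a b a b^2) = y^3*z^2 - x*y^2*z - y^3 - 2*y*z^2 + x*z + 3*y
apply: tr(b^4 a b^2 a) = tr(b)*tr(a b^4 a b) - tr(a b^4 a) = y^4*z^2 - 2*x*y^3*z + x^2*y^2 - 2*y^2*z^2 + 3*x*y*z - x^2 - y^2 + 2
apply: tr(b^2 a b^2) = tr(b)*tr(a b^3) - tr(a b^2) = y^3*z - x*y^2 - 2*y*z + x
apply: tr(b a b^4) = tr(b)*tr(b^2 a b^2) - tr(b^2 a b) = y^4*z - x*y^3 - 3*y^2*z + 2*x*y + z
apply: tr(b^4 a b^2) = tr(b)*tr(b a b^4) - tr(b a b^3) = y^5*z - x*y^4 - 4*y^3*z + 3*x*y^2 + 3*y*z - x
use: tr(b^2 a^2 b^4 a) = tr(a)*tr(b^4 a b^2 a) - tr(b^4 a b^2) = x*y^4*z^2 - 2*x^2*y^3*z - y^5*z + x^3*y^2 + x*y^4 - 2*x*y^2*z^2 + 3*x^2*y*z + 4*y^3*z - x^3 - 4*x*y^2 - 3*y*z + 3*x
tr(b a^2 b^4 a^-1 b) = tr(b^2 a^2 b^4)*tr(a) - tr(b^2 a^2 b^4 a) = x^2*y^5*z - x^3*y^4 - x*y^6 - x*y^4*z^2 - 2*x^2*y^3*z + y^5*z + 2*x^3*y^2 + 5*x*y^4 + 2*x*y^2*z^2 - 4*y^3*z - 5*x*y^2 + 3*y*z - x
apply: tr(b a b a^2 b^4) = tr(b)*tr(b a b a^2 b^3) - tr(b a b a^2 b^2) = x*y^4*z^2 - x^2*y^3*z - y^5*z - 3*x*y^2*z^2 + 2*x^2*y*z + 4*y^3*z + x*y^2 + x*z^2 - 3*y*z - x
apply: tr(a b a b a b) = tr(b a b a)*tr(b a) - tr(a b) = z^3 - 3*z
use: tr(b^2 a b a b a) = tr(b)*tr(a b a b a b) - tr(a b a b a) = y*z^3 - x*z^2 - 2*y*z + x
tr(b a b a b a^2 b) = tr(a)*tr(b^2 a b a b a) - tr(b^2 a b a b) = x*y*z^3 - x^2*z^2 - y^2*z^2 - x*y*z + x^2 + y^2 + z^2 - 2
apply: tr(b a b a b a^2) = tr(a)*tr(b a b a b a) - tr(b a b a b) = x*z^3 - y*z^2 - 2*x*z + y
tr(a b a b a^2 b^3) = tr(b)*tr(b a b a b a^2 b) - tr(b a b a b a^2) = x*y^2*z^3 - x^2*y*z^2 - y^3*z^2 - x*y^2*z - x*z^3 + x^2*y + y^3 + 2*y*z^2 + 2*x*z - 3*y
apply: tr(b a b a^2 b^4 a) = tr(b)*tr(a b a b a^2 b^3) - tr(a b a b a^2 b^2) = x*y^3*z^3 - x^2*y^2*z^2 - y^4*z^2 - x*y^3*z - 2*x*y*z^3 + x^2*y^2 + x^2*z^2 + y^4 + 3*y^2*z^2 + 3*x*y*z - x^2 - 4*y^2 - z^2 + 2
apply: tr(b a^2 b^4 a^-1 b a) = tr(b a b a^2 b^4)*tr(a) - tr(b a b a^2 b^4 a) = x^2*y^4*z^2 - x^3*y^3*z - x*y^5*z - x*y^3*z^3 - 2*x^2*y^2*z^2 + y^4*z^2 + 2*x^3*y*z + 5*x*y^3*z + 2*x*y*z^3 - y^4 - 3*y^2*z^2 - 6*x*y*z + 4*y^2 + z^2 - 2
use: tr(a^-1 b a^-1 b a^2 b^4) = tr(b a^2 b^4 a^-1 b)*tr(a) - tr(b a^2 b^4 a^-1 b a) = x^3*y^5*z - x^4*y^4 - x^2*y^6 - 2*x^2*y^4*z^2 - x^3*y^3*z + 2*x*y^5*z + x*y^3*z^3 + 2*x^4*y^2 + 5*x^2*y^4 + 4*x^2*y^2*z^2 - y^4*z^2 - 2*x^3*y*z - 9*x*y^3*z - 2*x*y*z^3 - 5*x^2*y^2 + y^4 + 3*y^2*z^2 + 9*x*y*z - x^2 - 4*y^2 - z^2 + 2
apply: tr(b a^-1 b a^2 b^4) = tr(b a^2 b^5)*tr(a) - tr(b a^2 b^5 a) = x^2*y^5*z - x^3*y^4 - x*y^6 - x*y^4*z^2 - 3*x^2*y^3*z + y^5*z + 3*x^3*y^2 + 6*x*y^4 + 3*x*y^2*z^2 + x^2*y*z - 4*y^3*z - x^3 - 10*x*y^2 - x*z^2 + 3*y*z + 3*x
tr(a^-1 b a^2 b^4 a^-2 b) = tr(a^-1 b a^-1 b a^2 b^4)*tr(a) - tr(a^-1 b a^-1 b a^2 b^4 a) = x^4*y^5*z - x^5*y^4 - x^3*y^6 - 2*x^3*y^4*z^2 - x^4*y^3*z + x^2*y^5*z + x^2*y^3*z^3 + 2*x^5*y^2 + 6*x^3*y^4 + 4*x^3*y^2*z^2 + x*y^6 - 2*x^4*y*z - 6*x^2*y^3*z - 2*x^2*y*z^3 - y^5*z - 8*x^3*y^2 - 5*x*y^4 + 8*x^2*y*z + 4*y^3*z + 6*x*y^2 - 3*y*z - x
tr(b a^2 b^4 a^-2 b^-1 a^-1) = tr(a^-1 b a^2 b^4 a^-2)*tr(b) - tr(a^-1 b a^2 b^4 a^-2 b) = x^3*y^4*z^2 - x^4*y^3*z - 2*x^2*y^5*z - x^2*y^3*z^3 + x^3*y^4 - 2*x^3*y^2*z^2 + x*y^6 + x*y^4*z^2 + 2*x^4*y*z + 8*x^2*y^3*z + 2*x^2*y*z^3 - 2*x^3*y^2 - 5*x*y^4 - 2*x*y^2*z^2 - 8*x^2*y*z - y^3*z + 5*x*y^2 + 2*y*z + x

x^3*y^4*z^2 - x^4*y^3*z - 2*x^2*y^5*z - x^2*y^3*z^3 + x^3*y^4 - 2*x^3*y^2*z^2 + x*y^6 + x*y^4*z^2 + 2*x^4*y*z + 8*x^2*y^3*z + 2*x^2*y*z^3 - 2*x^3*y^2 - 5*x*y^4 - 2*x*y^2*z^2 - 8*x^2*y*z - y^3*z + 5*x*y^2 + 2*y*z + x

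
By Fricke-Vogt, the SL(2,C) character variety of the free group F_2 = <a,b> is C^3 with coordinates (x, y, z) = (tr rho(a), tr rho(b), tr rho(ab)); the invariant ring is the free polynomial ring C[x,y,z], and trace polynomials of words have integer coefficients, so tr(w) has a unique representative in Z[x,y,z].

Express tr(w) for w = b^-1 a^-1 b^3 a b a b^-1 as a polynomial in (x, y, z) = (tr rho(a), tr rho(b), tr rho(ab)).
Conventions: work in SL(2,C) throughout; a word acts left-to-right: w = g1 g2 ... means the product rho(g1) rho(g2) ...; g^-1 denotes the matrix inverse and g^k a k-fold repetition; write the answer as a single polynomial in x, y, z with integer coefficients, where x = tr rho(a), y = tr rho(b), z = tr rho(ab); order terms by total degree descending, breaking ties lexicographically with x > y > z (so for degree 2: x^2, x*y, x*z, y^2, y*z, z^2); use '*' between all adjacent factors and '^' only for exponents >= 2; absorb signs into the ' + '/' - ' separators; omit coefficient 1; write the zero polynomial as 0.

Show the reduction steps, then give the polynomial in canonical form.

-x*y^4*z^2 + x^2*y^3*z + y^5*z + y^3*z^3 + x*y^2*z^2 - x^2*y*z - 5*y^3*z - y*z^3 + 5*y*z - x

tr(a b a b) = tr(a b)*tr(a b) - tr(1)   [split at a repeated a] = z^2 - 2
tr(a b a) = tr(a)*tr(b a) - tr(b)   [square of a] = x*z - y
and tr(b^2 a b a) = tr(b)*tr(a b a b) - tr(a b a)   [square of b] = y*z^2 - x*z - y
tr(b a b) = tr(b)*tr(a b) - tr(a)   [square of b] = y*z - x
next, tr(a b a^2 b) = tr(a)*tr(b a b a) - tr(b a b)   [square of a] = x*z^2 - y*z - x
tr(a b a^2) = tr(a)*tr(a b a) - tr(a b)   [square of a] = x^2*z - x*y - z
and tr(b a b a^2 b) = tr(b)*tr(a b a^2 b) - tr(a b a^2)   [square of b] = x*y*z^2 - x^2*z - y^2*z + z
and tr(a b^3 a b a) = tr(b)*tr(b a b a^2 b) - tr(b a b a^2)   [square of b] = x*y^2*z^2 - x^2*y*z - y^3*z - x*z^2 + 2*y*z + x
tr(a b a b a b) = tr(a b)*tr(a b a b) - tr(a^-1 b^-1)   [split at a repeated a] = z^3 - 3*z
and tr(b a b a b a b) = tr(b)*tr(a b a b a b) - tr(a b a b a)   [square of b] = y*z^3 - x*z^2 - 2*y*z + x
and tr(a b^3 a b a b) = tr(b)*tr(b a b a b a b) - tr(b a b a b a)   [square of b] = y^2*z^3 - x*y*z^2 - 2*y^2*z - z^3 + x*y + 3*z
tr(b^3 a b a b^-1 a) = tr(a b^3 a b a)*tr(b) - tr(a b^3 a b a b)   [inverse elimination on b] = x*y^3*z^2 - x^2*y^2*z - y^4*z - y^2*z^3 + 4*y^2*z + z^3 - 3*z
tr(b^-1 a^-1 b^3 a b a) = tr(b^3 a b a b^-1)*tr(a) - tr(b^3 a b a b^-1 a)   [inverse elimination on a] = -x*y^3*z^2 + x^2*y^2*z + y^4*z + y^2*z^3 + x*y*z^2 - x^2*z - 4*y^2*z - z^3 - x*y + 3*z
and tr(b^2 a b) = tr(b)*tr(b a b) - tr(b a)   [square of b] = y^2*z - x*y - z
tr(b^3 a b) = tr(b)*tr(b^2 a b) - tr(b^2 a)   [square of b] = y^3*z - x*y^2 - 2*y*z + x
next, tr(b^-1 a^-1 b^3 a b a b^-1) = tr(b^-1 a^-1 b^3 a b a)*tr(b) - tr(b^-1 a^-1 b^3 a b a b)   [inverse elimination on b] = -x*y^4*z^2 + x^2*y^3*z + y^5*z + y^3*z^3 + x*y^2*z^2 - x^2*y*z - 5*y^3*z - y*z^3 + 5*y*z - x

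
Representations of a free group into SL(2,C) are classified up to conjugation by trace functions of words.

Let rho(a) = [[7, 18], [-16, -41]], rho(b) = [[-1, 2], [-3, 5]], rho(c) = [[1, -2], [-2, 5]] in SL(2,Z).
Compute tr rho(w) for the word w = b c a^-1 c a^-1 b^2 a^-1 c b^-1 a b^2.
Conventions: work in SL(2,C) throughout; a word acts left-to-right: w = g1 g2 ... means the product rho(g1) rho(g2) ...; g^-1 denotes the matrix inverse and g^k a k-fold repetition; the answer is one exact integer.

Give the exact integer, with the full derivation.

rho(b) = [[-1, 2], [-3, 5]]
... * rho(c) = [[1, -2], [-2, 5]]  ->  [[-5, 12], [-13, 31]]
... * rho(a^-1) = [[-41, -18], [16, 7]]  ->  [[397, 174], [1029, 451]]
... * rho(c) = [[1, -2], [-2, 5]]  ->  [[49, 76], [127, 197]]
... * rho(a^-1) = [[-41, -18], [16, 7]]  ->  [[-793, -350], [-2055, -907]]
... * rho(b) = [[-1, 2], [-3, 5]]  ->  [[1843, -3336], [4776, -8645]]
... * rho(b) = [[-1, 2], [-3, 5]]  ->  [[8165, -12994], [21159, -33673]]
... * rho(a^-1) = [[-41, -18], [16, 7]]  ->  [[-542669, -237928], [-1406287, -616573]]
... * rho(c) = [[1, -2], [-2, 5]]  ->  [[-66813, -104302], [-173141, -270291]]
... * rho(b^-1) = [[5, -2], [3, -1]]  ->  [[-646971, 237928], [-1676578, 616573]]
... * rho(a) = [[7, 18], [-16, -41]]  ->  [[-8335645, -21400526], [-21601214, -55457897]]
... * rho(b) = [[-1, 2], [-3, 5]]  ->  [[72537223, -123673920], [187974905, -320491913]]
... * rho(b) = [[-1, 2], [-3, 5]]  ->  [[298484537, -473295154], [773500834, -1226509755]]
tr = 298484537 + -1226509755 = -928025218

-928025218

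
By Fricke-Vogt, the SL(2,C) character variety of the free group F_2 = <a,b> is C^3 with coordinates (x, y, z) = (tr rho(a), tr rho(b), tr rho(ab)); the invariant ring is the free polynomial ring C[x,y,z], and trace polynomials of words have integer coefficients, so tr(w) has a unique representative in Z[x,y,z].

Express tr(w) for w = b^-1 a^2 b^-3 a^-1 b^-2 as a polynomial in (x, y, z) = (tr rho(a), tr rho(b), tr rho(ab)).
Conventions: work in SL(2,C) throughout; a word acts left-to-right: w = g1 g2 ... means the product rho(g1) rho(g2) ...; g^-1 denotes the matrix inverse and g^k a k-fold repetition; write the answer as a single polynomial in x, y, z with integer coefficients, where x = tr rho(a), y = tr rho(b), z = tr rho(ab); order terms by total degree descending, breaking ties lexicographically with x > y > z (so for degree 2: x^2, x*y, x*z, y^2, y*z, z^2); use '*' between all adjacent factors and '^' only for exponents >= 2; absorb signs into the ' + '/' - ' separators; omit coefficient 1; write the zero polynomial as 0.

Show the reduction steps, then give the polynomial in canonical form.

x^2*y^5*z - x^3*y^4 - x*y^4*z^2 - 2*x^2*y^3*z - y^5*z + 2*x^3*y^2 + x*y^4 + 2*x*y^2*z^2 + x^2*y*z + 4*y^3*z - x^3 - 3*x*y^2 - x*z^2 - 3*y*z + 3*x

so tr(a^2) = tr(a)*tr(a) - tr(1)   [square of a] = x^2 - 2
reduce: tr(a^2 b) = tr(a)*tr(b a) - tr(b)   [square of a] = x*z - y
reduce: tr(b^-1 a^2) = tr(a^2)*tr(b) - tr(a^2 b)   [inverse elimination on b] = x^2*y - x*z - y
tr(a^2 b^-2) = tr(b^-1 a^2)*tr(b) - tr(b^-1 a^2 b)   [inverse elimination on b] = x^2*y^2 - x*y*z - x^2 - y^2 + 2
reduce: tr(b^-3 a^2) = tr(a^2 b^-2)*tr(b) - tr(a^2 b^-1)   [inverse elimination on b] = x^2*y^3 - x*y^2*z - 2*x^2*y - y^3 + x*z + 3*y
tr(b^-2 a^2 b^-2) = tr(b^-3 a^2)*tr(b) - tr(b^-3 a^2 b)   [inverse elimination on b] = x^2*y^4 - x*y^3*z - 3*x^2*y^2 - y^4 + 2*x*y*z + x^2 + 4*y^2 - 2
reduce: tr(b^-2 a^2 b^-3) = tr(b^-2 a^2 b^-2)*tr(b) - tr(b^-2 a^2 b^-1)   [inverse elimination on b] = x^2*y^5 - x*y^4*z - 4*x^2*y^3 - y^5 + 3*x*y^2*z + 3*x^2*y + 5*y^3 - x*z - 5*y
reduce: tr(b^-3 a^2 b^-3) = tr(b^-2 a^2 b^-3)*tr(b) - tr(b^-2 a^2 b^-2)   [inverse elimination on b] = x^2*y^6 - x*y^5*z - 5*x^2*y^4 - y^6 + 4*x*y^3*z + 6*x^2*y^2 + 6*y^4 - 3*x*y*z - x^2 - 9*y^2 + 2
tr(a^3) = tr(a)*tr(a^2) - tr(a)   [square of a] = x^3 - 3*x
reduce: tr(a^3 b) = tr(a)*tr(a b a) - tr(a b)   [square of a] = x^2*z - x*y - z
tr(a b^-1 a^2) = tr(a^3)*tr(b) - tr(a^3 b)   [inverse elimination on b] = x^3*y - x^2*z - 2*x*y + z
so tr(b a b a) = tr(a b)*tr(a b) - tr(1)   [split at a repeated a] = z^2 - 2
tr(b a b) = tr(b)*tr(a b) - tr(a)   [square of b] = y*z - x
reduce: tr(a^2 b a b) = tr(a)*tr(b a b a) - tr(b a b)   [square of a] = x*z^2 - y*z - x
reduce: tr(a b^-1 a^2 b) = tr(a^2 b a)*tr(b) - tr(a^2 b a b)   [inverse elimination on b] = x^2*y*z - x*y^2 - x*z^2 + x
so tr(b^-1 a^2 b^-1 a) = tr(a b^-1 a^2)*tr(b) - tr(a b^-1 a^2 b)   [inverse elimination on b] = x^3*y^2 - 2*x^2*y*z - x*y^2 + x*z^2 + y*z - x
tr(a b^-2 a^2 b^-1) = tr(b^-1 a^2 b^-1 a)*tr(b) - tr(b^-1 a^2 b^-1 a b)   [inverse elimination on b] = x^3*y^3 - 2*x^2*y^2*z - x^3*y - x*y^3 + x*y*z^2 + x^2*z + y^2*z + x*y - z
so tr(a b^-2 a^2) = tr(b^-1 a^3)*tr(b) - tr(b^-1 a^3 b)   [inverse elimination on b] = x^3*y^2 - x^2*y*z - x^3 - 2*x*y^2 + y*z + 3*x
tr(b^-2 a^2 b^-2 a) = tr(a b^-2 a^2 b^-1)*tr(b) - tr(a b^-2 a^2)   [inverse elimination on b] = x^3*y^4 - 2*x^2*y^3*z - 2*x^3*y^2 - x*y^4 + x*y^2*z^2 + 2*x^2*y*z + y^3*z + x^3 + 3*x*y^2 - 2*y*z - 3*x
tr(b^-1 a^2 b^-2 a) = tr(b^-1 a b^-1 a^2)*tr(b) - tr(b^-1 a b^-1 a^2 b)   [inverse elimination on b] = x^3*y^3 - 2*x^2*y^2*z - x^3*y - x*y^3 + x*y*z^2 + x^2*z + y^2*z + x*y - z
reduce: tr(a b^-3 a^2 b^-2) = tr(b^-2 a^2 b^-2 a)*tr(b) - tr(b^-2 a^2 b^-2 a b)   [inverse elimination on b] = x^3*y^5 - 2*x^2*y^4*z - 3*x^3*y^3 - x*y^5 + x*y^3*z^2 + 4*x^2*y^2*z + y^4*z + 2*x^3*y + 4*x*y^3 - x*y*z^2 - x^2*z - 3*y^2*z - 4*x*y + z
so tr(a b^-3 a^2 b^-1) = tr(b^-1 a^2 b^-1 a b^-1)*tr(b) - tr(b^-1 a^2 b^-1 a)   [inverse elimination on b] = x^3*y^4 - 2*x^2*y^3*z - 2*x^3*y^2 - x*y^4 + x*y^2*z^2 + 3*x^2*y*z + y^3*z + 2*x*y^2 - x*z^2 - 2*y*z + x
tr(b^-3 a^2 b^-3 a) = tr(a b^-3 a^2 b^-2)*tr(b) - tr(a b^-3 a^2 b^-1)   [inverse elimination on b] = x^3*y^6 - 2*x^2*y^5*z - 4*x^3*y^4 - x*y^6 + x*y^4*z^2 + 6*x^2*y^3*z + y^5*z + 4*x^3*y^2 + 5*x*y^4 - 2*x*y^2*z^2 - 4*x^2*y*z - 4*y^3*z - 6*x*y^2 + x*z^2 + 3*y*z - x
so tr(b^-1 a^2 b^-3 a^-1 b^-2) = tr(b^-3 a^2 b^-3)*tr(a) - tr(b^-3 a^2 b^-3 a)   [inverse elimination on a] = x^2*y^5*z - x^3*y^4 - x*y^4*z^2 - 2*x^2*y^3*z - y^5*z + 2*x^3*y^2 + x*y^4 + 2*x*y^2*z^2 + x^2*y*z + 4*y^3*z - x^3 - 3*x*y^2 - x*z^2 - 3*y*z + 3*x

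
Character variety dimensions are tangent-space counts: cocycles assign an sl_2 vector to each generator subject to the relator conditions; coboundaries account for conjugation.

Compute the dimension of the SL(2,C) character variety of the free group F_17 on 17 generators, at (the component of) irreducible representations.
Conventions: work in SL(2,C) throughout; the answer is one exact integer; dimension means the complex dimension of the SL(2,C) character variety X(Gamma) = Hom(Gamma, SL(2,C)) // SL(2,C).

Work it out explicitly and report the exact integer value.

The free group F_17: 17 generators, no relators.
A cocycle picks one sl_2 vector per generator freely, giving dim Z^1 = 3*17 = 51.
At an irreducible rho the centralizer of the image in sl_2 is 0, so the coboundary map sl_2 -> Z^1 is injective: dim B^1 = 3.
dim X = dim H^1 = dim Z^1 - dim B^1 = 51 - 3 = 48.

48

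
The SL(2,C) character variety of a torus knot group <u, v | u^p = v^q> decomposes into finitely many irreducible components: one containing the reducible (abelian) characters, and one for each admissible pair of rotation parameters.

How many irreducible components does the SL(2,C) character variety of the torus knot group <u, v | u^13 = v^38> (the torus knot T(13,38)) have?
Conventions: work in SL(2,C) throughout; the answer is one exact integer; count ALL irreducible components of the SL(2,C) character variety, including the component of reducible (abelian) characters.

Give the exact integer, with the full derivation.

223

In the torus knot group T(13,38), u^13 = v^38 is central, so an irreducible representation sends it to +I or -I (Schur).
This locks tr(u) to 2*cos(pi*alpha/13), alpha in 1..12, and tr(v) to 2*cos(pi*beta/38), beta in 1..37, on each component of irreducible characters.
u^13 = (-1)^alpha I and v^38 = (-1)^beta I must agree, so alpha and beta have equal parity.
Enumerate parity-matched pairs: 6*19 odd-odd plus 6*18 even-even gives 222.
That is 222 components of irreducible characters, and with the reducible (abelian) component the total is 223.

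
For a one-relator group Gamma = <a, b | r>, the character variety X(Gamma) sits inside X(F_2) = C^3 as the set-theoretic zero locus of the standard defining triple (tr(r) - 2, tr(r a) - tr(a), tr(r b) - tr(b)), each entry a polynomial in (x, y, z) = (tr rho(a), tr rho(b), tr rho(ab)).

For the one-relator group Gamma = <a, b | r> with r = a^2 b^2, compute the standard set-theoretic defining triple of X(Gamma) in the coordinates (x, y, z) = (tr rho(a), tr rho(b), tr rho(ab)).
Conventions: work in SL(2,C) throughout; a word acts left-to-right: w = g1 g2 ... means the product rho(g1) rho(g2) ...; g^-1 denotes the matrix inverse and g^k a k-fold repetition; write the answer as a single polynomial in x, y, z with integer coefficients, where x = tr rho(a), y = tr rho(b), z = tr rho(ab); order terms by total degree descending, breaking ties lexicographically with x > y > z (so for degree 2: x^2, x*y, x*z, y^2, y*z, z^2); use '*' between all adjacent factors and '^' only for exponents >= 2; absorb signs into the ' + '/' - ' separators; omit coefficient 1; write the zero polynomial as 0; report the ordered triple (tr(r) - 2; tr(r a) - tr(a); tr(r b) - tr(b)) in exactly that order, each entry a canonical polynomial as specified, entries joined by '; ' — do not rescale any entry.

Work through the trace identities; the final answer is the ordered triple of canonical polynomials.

x*y*z - x^2 - y^2; x^2*y*z - x^3 - x*y^2 - y*z + 2*x; x*y^2*z - x^2*y - y^3 - x*z + 2*y

tr(a^2 b) = tr(a)*tr(b a) - tr(b)   [square of a] = x*z - y
apply: tr(a^2) = tr(a)*tr(a) - tr(1)   [square of a] = x^2 - 2
tr(a^2 b^2) = tr(b)*tr(a^2 b) - tr(a^2)   [square of b] = x*y*z - x^2 - y^2 + 2
use: tr(b^2 a) = tr(b)*tr(a b) - tr(a)   [square of b] = y*z - x
tr(a^2 b^2 a) = tr(a)*tr(b^2 a^2) - tr(b^2 a)   [square of a] = x^2*y*z - x^3 - x*y^2 - y*z + 3*x
tr(a^2 b^3) = tr(b)*tr(b a^2 b) - tr(b a^2) = x*y^2*z - x^2*y - y^3 - x*z + 3*y
assemble the triple (tr(r) - 2; tr(r a) - x; tr(r b) - y)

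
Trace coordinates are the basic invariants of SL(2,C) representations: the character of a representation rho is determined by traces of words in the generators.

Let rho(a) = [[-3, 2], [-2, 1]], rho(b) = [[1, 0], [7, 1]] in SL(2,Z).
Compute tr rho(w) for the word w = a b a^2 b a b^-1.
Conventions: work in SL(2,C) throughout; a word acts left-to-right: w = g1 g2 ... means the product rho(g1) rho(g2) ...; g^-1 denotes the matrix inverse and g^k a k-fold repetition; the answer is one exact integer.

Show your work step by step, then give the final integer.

5042

rho(a) = [[-3, 2], [-2, 1]]
... * rho(b) = [[1, 0], [7, 1]]  ->  [[11, 2], [5, 1]]
... * rho(a) = [[-3, 2], [-2, 1]]  ->  [[-37, 24], [-17, 11]]
... * rho(a) = [[-3, 2], [-2, 1]]  ->  [[63, -50], [29, -23]]
... * rho(b) = [[1, 0], [7, 1]]  ->  [[-287, -50], [-132, -23]]
... * rho(a) = [[-3, 2], [-2, 1]]  ->  [[961, -624], [442, -287]]
... * rho(b^-1) = [[1, 0], [-7, 1]]  ->  [[5329, -624], [2451, -287]]
tr = 5329 + -287 = 5042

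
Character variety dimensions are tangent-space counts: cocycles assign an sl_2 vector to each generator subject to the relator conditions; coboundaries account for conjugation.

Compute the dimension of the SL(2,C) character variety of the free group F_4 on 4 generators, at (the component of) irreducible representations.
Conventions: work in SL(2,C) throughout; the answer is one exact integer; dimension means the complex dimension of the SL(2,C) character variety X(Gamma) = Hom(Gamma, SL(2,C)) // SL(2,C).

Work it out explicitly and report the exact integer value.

Gamma = F_4 has 4 generators and no relators.
Z^1(Gamma, Ad rho) = (sl_2)^4: a cocycle is a free choice of one sl_2 vector per generator, so dim Z^1 = 3*4 = 12.
dim B^1 = 3: the coboundary map is injective because an irreducible image has centralizer 0 in sl_2.
Therefore dim X = 12 - 3 = 9.

9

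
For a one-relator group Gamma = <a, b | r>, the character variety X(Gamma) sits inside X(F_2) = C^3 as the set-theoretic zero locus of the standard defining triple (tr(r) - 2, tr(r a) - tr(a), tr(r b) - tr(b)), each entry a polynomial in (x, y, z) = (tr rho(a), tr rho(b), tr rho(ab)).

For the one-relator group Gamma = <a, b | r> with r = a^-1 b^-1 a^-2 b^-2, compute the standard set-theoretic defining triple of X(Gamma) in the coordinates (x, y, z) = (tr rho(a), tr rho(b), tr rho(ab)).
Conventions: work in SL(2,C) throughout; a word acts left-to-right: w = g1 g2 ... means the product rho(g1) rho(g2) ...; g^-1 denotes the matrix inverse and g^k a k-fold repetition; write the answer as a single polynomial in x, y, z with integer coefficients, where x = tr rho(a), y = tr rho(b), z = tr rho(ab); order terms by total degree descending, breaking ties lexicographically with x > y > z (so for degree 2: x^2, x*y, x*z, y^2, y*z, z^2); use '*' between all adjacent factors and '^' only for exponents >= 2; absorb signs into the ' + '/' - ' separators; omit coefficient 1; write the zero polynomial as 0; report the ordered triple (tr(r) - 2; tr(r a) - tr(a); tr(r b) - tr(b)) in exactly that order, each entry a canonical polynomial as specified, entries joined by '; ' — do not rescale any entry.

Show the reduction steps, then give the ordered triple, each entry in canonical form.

x*y*z^2 - x^2*z - y^2*z + z - 2; x*y^2*z - x^2*y - y^3 - x*z - x + 3*y; x*z^2 - y*z - x - y

trace(b^-1) = trace(b) = y
so trace(b^-1 a) = trace(a)*trace(b) - trace(a b)  (eliminate b^-1) = x*y - z
trace(a^-1 b^-1) = trace(b^-1)*trace(a) - trace(b^-1 a)  (eliminate a^-1) = z
trace(b^-2 a^-1) = trace(a^-1 b^-1)*trace(b) - trace(a^-1)  (eliminate b^-1) = y*z - x
trace(b^-2) = trace(b^-1)*trace(b) - trace(1)  (eliminate b^-1) = y^2 - 2
trace(a^-1 b^-2 a^-1) = trace(b^-2 a^-1)*trace(a) - trace(b^-2)  (eliminate a^-1) = x*y*z - x^2 - y^2 + 2
reduce: trace(a^-2 b^-2 a^-1) = trace(a^-1 b^-2 a^-1)*trace(a) - trace(a^-1 b^-2)  (eliminate a^-1) = x^2*y*z - x^3 - x*y^2 - y*z + 3*x
trace(a^-1 b a^-1) = trace(a^-1 b)*trace(a) - trace(a^-1 b a)  (eliminate a^-1) = x^2*y - x*z - y
trace(b a^-1 b) = trace(b^2)*trace(a) - trace(b^2 a)  (eliminate a^-1) = x*y^2 - y*z - x
so trace(b a b a) = trace(a b)*trace(a b) - trace(1)  (split on a) = z^2 - 2
trace(b a^-1 b a) = trace(b a b)*trace(a) - trace(b a b a)  (eliminate a^-1) = x*y*z - x^2 - z^2 + 2
reduce: trace(a^-1 b a^-1 b) = trace(b a^-1 b)*trace(a) - trace(b a^-1 b a)  (eliminate a^-1) = x^2*y^2 - 2*x*y*z + z^2 - 2
reduce: trace(a^-1 b a^-1 b^-1) = trace(a^-1 b a^-1)*trace(b) - trace(a^-1 b a^-1 b)  (eliminate b^-1) = x*y*z - y^2 - z^2 + 2
reduce: trace(b^-2 a^-1 b a^-1) = trace(a^-1 b a^-1 b^-1)*trace(b) - trace(a^-1 b a^-1)  (eliminate b^-1) = x*y^2*z - x^2*y - y^3 - y*z^2 + x*z + 3*y
trace(a^-2 b^-2 a^-1 b) = trace(b^-2 a^-1 b a^-1)*trace(a) - trace(b^-2 a^-1 b)  (eliminate a^-1) = x^2*y^2*z - x^3*y - x*y^3 - x*y*z^2 + x^2*z + 3*x*y - z
reduce: trace(a^-1 b^-1 a^-2 b^-2) = trace(a^-2 b^-2 a^-1)*trace(b) - trace(a^-2 b^-2 a^-1 b)  (eliminate b^-1) = x*y*z^2 - x^2*z - y^2*z + z
trace(b^-1 a^-2) = trace(b^-1 a^-1)*trace(a) - trace(b^-1) = x*z - y
trace(b^-1 a^-2 b^-2) = trace(b^-1 a^-2 b^-1)*trace(b) - trace(b^-1 a^-2) = x*y^2*z - x^2*y - y^3 - x*z + 3*y
trace(a^-1 b^-1 a^-2 b^-1) = trace(a^-1 b^-1 a^-1 b^-1)*trace(a) - trace(a^-1 b^-1 a^-1 b^-1 a)  (eliminate a^-1) = x*z^2 - y*z - x
assemble the triple (trace(r) - 2; trace(r a) - x; trace(r b) - y)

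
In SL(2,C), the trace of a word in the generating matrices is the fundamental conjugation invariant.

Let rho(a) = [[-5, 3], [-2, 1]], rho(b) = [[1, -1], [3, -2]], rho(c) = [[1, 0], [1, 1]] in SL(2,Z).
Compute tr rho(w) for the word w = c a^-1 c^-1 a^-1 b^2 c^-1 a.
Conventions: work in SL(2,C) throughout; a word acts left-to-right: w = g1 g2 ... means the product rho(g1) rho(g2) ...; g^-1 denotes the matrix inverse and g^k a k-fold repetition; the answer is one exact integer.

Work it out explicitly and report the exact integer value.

-9

rho(c) = [[1, 0], [1, 1]]
... * rho(a^-1) = [[1, -3], [2, -5]]  ->  [[1, -3], [3, -8]]
... * rho(c^-1) = [[1, 0], [-1, 1]]  ->  [[4, -3], [11, -8]]
... * rho(a^-1) = [[1, -3], [2, -5]]  ->  [[-2, 3], [-5, 7]]
... * rho(b) = [[1, -1], [3, -2]]  ->  [[7, -4], [16, -9]]
... * rho(b) = [[1, -1], [3, -2]]  ->  [[-5, 1], [-11, 2]]
... * rho(c^-1) = [[1, 0], [-1, 1]]  ->  [[-6, 1], [-13, 2]]
... * rho(a) = [[-5, 3], [-2, 1]]  ->  [[28, -17], [61, -37]]
tr = 28 + -37 = -9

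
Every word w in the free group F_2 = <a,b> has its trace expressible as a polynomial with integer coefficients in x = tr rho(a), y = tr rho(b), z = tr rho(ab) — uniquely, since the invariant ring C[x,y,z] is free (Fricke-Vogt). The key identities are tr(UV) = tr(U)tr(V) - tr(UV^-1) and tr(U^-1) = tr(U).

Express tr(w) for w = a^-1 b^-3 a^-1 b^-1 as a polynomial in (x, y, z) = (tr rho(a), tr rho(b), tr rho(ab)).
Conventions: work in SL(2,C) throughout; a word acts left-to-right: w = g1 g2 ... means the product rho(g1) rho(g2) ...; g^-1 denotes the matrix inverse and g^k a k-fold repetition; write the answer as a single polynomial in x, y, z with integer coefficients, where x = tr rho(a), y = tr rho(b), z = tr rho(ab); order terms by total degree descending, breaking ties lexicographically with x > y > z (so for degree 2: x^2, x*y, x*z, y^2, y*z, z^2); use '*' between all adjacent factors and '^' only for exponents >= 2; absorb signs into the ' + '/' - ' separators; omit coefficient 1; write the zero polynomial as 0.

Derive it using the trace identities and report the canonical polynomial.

y^2*z^2 - x*y*z - y^2 - z^2 + 2

tr(b^-1) = tr(b) = y
tr(b^-2) = tr(b^-1) tr(b) - tr(1)  (eliminate b^-1) = y^2 - 2
tr(a b^-1) = tr(a) tr(b) - tr(a b)  (eliminate b^-1) = x*y - z
tr(b^-2 a) = tr(a b^-1) tr(b) - tr(a)  (eliminate b^-1) = x*y^2 - y*z - x
tr(b^-1 a^-1 b^-1) = tr(b^-2) tr(a) - tr(b^-2 a)  (eliminate a^-1) = y*z - x
tr(b^-2 a^-1 b^-1) = tr(b^-1 a^-1 b^-1) tr(b) - tr(b^-1 a^-1)  (eliminate b^-1) = y^2*z - x*y - z
tr(b a b a) = tr(b a) tr(b a) - tr(1)  (split on b) = z^2 - 2
tr(a^-1 b a b) = tr(b a b) tr(a) - tr(b a b a)  (eliminate a^-1) = x*y*z - x^2 - z^2 + 2
tr(a b^-1 a^-1 b) = tr(a^-1 b a) tr(b) - tr(a^-1 b a b)  (eliminate b^-1) = -x*y*z + x^2 + y^2 + z^2 - 2
tr(a^-1 b^-1 a b^-1) = tr(a b^-1 a^-1) tr(b) - tr(a b^-1 a^-1 b)  (eliminate b^-1) = x*y*z - x^2 - z^2 + 2
tr(b^-2 a^-1 b^-1 a) = tr(a^-1 b^-1 a b^-1) tr(b) - tr(a^-1 b^-1 a)  (eliminate b^-1) = x*y^2*z - x^2*y - y*z^2 + y
tr(b^-2 a^-1 b^-1 a^-1) = tr(b^-2 a^-1 b^-1) tr(a) - tr(b^-2 a^-1 b^-1 a)  (eliminate a^-1) = y*z^2 - x*z - y
tr(a^-1 b^-3 a^-1 b^-1) = tr(b^-2 a^-1 b^-1 a^-1) tr(b) - tr(b^-2 a^-1 b^-1 a^-1 b)  (eliminate b^-1) = y^2*z^2 - x*y*z - y^2 - z^2 + 2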